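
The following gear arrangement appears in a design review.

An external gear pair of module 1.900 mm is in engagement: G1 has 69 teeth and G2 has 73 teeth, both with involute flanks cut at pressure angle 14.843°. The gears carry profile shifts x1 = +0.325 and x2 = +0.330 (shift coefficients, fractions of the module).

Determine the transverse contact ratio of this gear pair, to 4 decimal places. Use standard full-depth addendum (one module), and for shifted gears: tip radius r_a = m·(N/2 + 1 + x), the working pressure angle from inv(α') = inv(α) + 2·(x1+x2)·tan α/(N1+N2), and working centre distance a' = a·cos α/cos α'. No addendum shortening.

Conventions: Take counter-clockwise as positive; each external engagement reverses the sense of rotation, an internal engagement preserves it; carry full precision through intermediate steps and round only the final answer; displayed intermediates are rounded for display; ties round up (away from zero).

2.0636

single-mesh involute tooth geometry (69T engaging 73T at module 1.900)
base radii: r_b1 = 63.362689, r_b2 = 67.035888
tip radii: r_a1 = 68.067500, r_a2 = 71.877000
inv(α') = inv(14.843°) + 2·(+0.325+0.330)·tan α/(69+73) = 0.00840007  ⇒  α' = 16.60759°
a' = a·cos α / cos α' = 134.9000·cos 14.843°/cos 16.60759° = 136.074982
action lengths: √(r_a1²−r_b1²) = 24.866730, √(r_a2²−r_b2²) = 25.932467
base pitch p_b = π·m·cos α = 5.769848
CR = (24.866730 + 25.932467 − 136.074982·sin 16.60759°)/5.769848 = 2.063639
contact ratio ≈ 2.0636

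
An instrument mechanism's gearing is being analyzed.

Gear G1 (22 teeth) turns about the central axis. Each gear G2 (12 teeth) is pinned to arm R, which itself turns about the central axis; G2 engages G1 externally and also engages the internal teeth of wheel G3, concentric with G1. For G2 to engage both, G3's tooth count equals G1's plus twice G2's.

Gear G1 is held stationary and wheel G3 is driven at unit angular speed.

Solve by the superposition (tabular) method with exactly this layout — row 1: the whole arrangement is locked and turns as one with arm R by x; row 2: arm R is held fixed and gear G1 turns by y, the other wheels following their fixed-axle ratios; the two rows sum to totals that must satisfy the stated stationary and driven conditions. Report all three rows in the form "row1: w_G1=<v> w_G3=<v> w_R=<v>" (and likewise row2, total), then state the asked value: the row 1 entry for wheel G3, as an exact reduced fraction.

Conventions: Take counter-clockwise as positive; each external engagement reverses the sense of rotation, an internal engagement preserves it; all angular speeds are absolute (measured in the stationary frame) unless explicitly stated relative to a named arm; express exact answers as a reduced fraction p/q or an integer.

row1: w_G1=23/34 w_G3=23/34 w_R=23/34
row2: w_G1=-23/34 w_G3=11/34 w_R=0
total: w_G1=0 w_G3=1 w_R=23/34
asked value: 23/34

planetary set (22T centre, 12T on arm, 46T internal) — Willis relation
row 1 — lock + rotate with arm: ω_sun = ω_ring = ω_arm = x
superposition row 2 [arm held]: sun y, ring −(22/46)·y, arm 0
boundary: total ω_sun = x + y = 0 and total ω_ring = x − (22/46)·y = 1  ⇒  y = -23/34, x = 23/34
row 2 ring = −(22/46)·(-23/34) = 11/34
totals (row 1 + row 2): sun 23/34 + (-23/34) = 0, ring 23/34 + 11/34 = 1, arm 23/34 + 0 = 23/34
asked cell (row1, ring) = 23/34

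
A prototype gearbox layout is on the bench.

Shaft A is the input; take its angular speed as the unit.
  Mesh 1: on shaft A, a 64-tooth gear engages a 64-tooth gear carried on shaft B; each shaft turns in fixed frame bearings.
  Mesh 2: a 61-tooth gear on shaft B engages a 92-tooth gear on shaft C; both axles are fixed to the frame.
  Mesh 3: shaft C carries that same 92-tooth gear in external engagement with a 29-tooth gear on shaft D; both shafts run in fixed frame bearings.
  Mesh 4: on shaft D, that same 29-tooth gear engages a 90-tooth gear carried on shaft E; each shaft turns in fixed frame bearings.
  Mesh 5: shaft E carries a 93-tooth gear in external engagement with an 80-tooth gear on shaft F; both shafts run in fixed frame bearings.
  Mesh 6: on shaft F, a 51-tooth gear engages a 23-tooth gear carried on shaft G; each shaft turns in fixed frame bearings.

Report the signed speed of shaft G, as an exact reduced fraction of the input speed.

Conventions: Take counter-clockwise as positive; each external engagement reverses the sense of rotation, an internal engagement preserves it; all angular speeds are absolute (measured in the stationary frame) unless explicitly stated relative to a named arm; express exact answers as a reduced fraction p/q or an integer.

6-mesh fixed-axis compound train (all bearings frame-fixed)
mesh 1 [64T→64T]: |ω|/ω_in = 1×64/64 = 1, sense flips to −
mesh 2 [61T→92T]: |ω|/ω_in = 1×61/92 = 61/92, sense flips to +
mesh 3 [92T→29T]: |ω|/ω_in = (61/92)×92/29 = 61/29, sense flips to −
mesh 4 [29T→90T]: |ω|/ω_in = (61/29)×29/90 = 61/90, sense flips to +
mesh 5 [93T→80T]: |ω|/ω_in = (61/90)×93/80 = 1891/2400, sense flips to −
mesh 6 [51T→23T]: |ω|/ω_in = (1891/2400)×51/23 = 32147/18400, sense flips to +
signed output speed (× input speed) = 32147/18400

32147/18400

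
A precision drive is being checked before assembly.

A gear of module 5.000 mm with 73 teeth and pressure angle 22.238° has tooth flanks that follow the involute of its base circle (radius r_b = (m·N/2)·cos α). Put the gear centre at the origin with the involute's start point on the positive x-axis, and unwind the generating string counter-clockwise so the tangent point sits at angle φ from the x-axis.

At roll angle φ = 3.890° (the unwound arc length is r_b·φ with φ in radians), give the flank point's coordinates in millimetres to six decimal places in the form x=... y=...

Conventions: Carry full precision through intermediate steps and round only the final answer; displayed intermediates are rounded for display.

single-mesh involute tooth geometry (73T wheel at module 5.000)
pitch radius r_p = m·N/2 = 5.000·73/2 = 182.500000
base radius r_b = r_p·cos α = 182.500000·cos 22.238° = 168.925611
roll angle φ = 3.890° = 0.06789331 rad
x = r_b·(cos φ + φ·sin φ) = 169.314494
y = r_b·(sin φ − φ·cos φ) = 0.017614

x=169.314494 y=0.017614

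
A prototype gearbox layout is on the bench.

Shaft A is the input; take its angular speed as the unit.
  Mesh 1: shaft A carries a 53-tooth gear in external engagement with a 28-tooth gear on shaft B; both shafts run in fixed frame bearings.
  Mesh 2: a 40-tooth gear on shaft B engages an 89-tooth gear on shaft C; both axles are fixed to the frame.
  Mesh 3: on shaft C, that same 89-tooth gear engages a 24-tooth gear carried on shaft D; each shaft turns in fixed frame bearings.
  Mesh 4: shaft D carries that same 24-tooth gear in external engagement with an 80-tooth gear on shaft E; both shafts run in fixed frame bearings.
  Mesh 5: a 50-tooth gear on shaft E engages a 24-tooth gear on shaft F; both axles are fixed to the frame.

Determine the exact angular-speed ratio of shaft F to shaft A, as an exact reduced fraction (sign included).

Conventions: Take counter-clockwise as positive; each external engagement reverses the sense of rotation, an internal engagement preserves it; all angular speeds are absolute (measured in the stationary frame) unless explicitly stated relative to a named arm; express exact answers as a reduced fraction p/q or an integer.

class = fixed-axis compound train [5 meshes; 5 ratios multiply, 5 sense flips]
mesh 1 [53T→28T]: running ratio 53/28, sense −
mesh 2 [40T→89T]: running ratio 530/623, sense +
mesh 3 [89T→24T]: running ratio 265/84, sense −
mesh 4 [24T→80T]: running ratio 53/56, sense +
mesh 5 [50T→24T]: running ratio 1325/672, sense −
ω_out/ω_in = -1325/672

-1325/672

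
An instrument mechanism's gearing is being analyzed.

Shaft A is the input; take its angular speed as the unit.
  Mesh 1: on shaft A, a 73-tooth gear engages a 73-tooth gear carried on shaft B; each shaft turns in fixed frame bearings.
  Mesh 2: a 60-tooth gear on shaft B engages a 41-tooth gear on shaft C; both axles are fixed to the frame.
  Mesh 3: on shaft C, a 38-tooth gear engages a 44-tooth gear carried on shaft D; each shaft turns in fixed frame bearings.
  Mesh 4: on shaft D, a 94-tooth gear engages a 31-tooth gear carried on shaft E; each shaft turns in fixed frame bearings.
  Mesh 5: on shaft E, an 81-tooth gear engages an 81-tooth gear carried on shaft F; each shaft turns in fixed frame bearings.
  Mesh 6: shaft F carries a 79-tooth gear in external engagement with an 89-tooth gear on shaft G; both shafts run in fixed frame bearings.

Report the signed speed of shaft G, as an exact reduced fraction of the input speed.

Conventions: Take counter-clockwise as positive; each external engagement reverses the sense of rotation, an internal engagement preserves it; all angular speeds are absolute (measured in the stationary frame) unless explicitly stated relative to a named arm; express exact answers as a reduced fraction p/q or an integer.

6-mesh fixed-axis compound train (all bearings frame-fixed)
mesh 1 [73T→73T]: |ω|/ω_in = 1×73/73 = 1, sense flips to −
mesh 2 [60T→41T]: |ω|/ω_in = 1×60/41 = 60/41, sense flips to +
mesh 3 [38T→44T]: |ω|/ω_in = (60/41)×38/44 = 570/451, sense flips to −
mesh 4 [94T→31T]: |ω|/ω_in = (570/451)×94/31 = 53580/13981, sense flips to +
mesh 5 [81T→81T]: |ω|/ω_in = (53580/13981)×81/81 = 53580/13981, sense flips to −
mesh 6 [79T→89T]: |ω|/ω_in = (53580/13981)×79/89 = 4232820/1244309, sense flips to +
signed output speed (× input speed) = 4232820/1244309

4232820/1244309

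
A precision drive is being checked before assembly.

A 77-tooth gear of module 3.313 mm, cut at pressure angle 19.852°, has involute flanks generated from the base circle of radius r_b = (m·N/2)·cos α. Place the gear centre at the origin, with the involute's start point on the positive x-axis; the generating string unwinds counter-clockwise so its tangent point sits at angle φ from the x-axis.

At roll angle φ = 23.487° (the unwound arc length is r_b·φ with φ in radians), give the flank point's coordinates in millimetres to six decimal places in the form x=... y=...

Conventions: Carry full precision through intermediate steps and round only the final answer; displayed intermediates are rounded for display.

class = single-mesh tooth geometry [base-circle involute, m = 3.313, 77T]
pitch radius r_p = m·N/2 = 3.313·77/2 = 127.550500
base radius r_b = r_p·cos α = 127.550500·cos 19.852° = 119.970550
roll angle φ = 23.487° = 0.40992548 rad
x = r_b·(cos φ + φ·sin φ) = 129.630895
y = r_b·(sin φ − φ·cos φ) = 2.708649

x=129.630895 y=2.708649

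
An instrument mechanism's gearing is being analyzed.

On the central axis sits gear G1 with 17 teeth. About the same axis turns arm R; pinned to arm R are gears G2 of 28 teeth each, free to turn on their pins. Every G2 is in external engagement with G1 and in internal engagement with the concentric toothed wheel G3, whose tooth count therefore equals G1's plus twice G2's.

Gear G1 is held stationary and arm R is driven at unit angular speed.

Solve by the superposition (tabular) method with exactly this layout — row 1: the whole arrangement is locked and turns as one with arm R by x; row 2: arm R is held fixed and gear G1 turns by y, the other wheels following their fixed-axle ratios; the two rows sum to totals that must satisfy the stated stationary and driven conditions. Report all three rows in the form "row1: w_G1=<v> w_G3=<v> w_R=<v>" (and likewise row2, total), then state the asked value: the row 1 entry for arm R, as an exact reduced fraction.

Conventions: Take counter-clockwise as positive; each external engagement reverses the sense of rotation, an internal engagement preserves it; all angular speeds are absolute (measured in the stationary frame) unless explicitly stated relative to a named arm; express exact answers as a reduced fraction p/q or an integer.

row1: w_G1=1 w_G3=1 w_R=1
row2: w_G1=-1 w_G3=17/73 w_R=0
total: w_G1=0 w_G3=90/73 w_R=1
asked value: 1

topology: planetary set — G1 17T / G2 28T / G3 73T, arm = carrier (Willis)
row 1 (train locked, turned with arm): all members turn x
row 2 (arm held, sun turns y): ω_ring = −(17/73)·y, ω_arm = 0
boundary: total ω_sun = x + y = 0 and total ω_arm = x = 1  ⇒  y = -1, x = 1
row 2 ring = −(17/73)·(-1) = 17/73
totals (row 1 + row 2): sun 1 + (-1) = 0, ring 1 + 17/73 = 90/73, arm 1 + 0 = 1
asked cell (row1, arm) = 1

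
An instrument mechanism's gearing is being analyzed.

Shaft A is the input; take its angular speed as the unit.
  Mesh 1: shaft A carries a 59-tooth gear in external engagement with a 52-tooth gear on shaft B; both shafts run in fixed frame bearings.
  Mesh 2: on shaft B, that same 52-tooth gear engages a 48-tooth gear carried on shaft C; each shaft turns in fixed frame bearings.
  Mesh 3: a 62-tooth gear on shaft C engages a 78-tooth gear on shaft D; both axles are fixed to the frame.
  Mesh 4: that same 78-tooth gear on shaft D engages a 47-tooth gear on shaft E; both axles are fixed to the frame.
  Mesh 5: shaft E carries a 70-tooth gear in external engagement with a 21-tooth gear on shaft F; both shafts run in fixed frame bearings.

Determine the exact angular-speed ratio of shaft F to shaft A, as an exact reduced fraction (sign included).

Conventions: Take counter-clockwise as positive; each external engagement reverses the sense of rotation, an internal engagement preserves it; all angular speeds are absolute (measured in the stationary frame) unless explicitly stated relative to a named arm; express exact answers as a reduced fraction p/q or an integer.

-9145/1692

class = fixed-axis compound train [5 meshes; 5 ratios multiply, 5 sense flips]
mesh 1 [59T→52T]: running ratio 59/52, sense −
mesh 2 [52T→48T]: running ratio 59/48, sense +
mesh 3 [62T→78T]: running ratio 1829/1872, sense −
mesh 4 [78T→47T]: running ratio 1829/1128, sense +
mesh 5 [70T→21T]: running ratio 9145/1692, sense −
ω_out/ω_in = -9145/1692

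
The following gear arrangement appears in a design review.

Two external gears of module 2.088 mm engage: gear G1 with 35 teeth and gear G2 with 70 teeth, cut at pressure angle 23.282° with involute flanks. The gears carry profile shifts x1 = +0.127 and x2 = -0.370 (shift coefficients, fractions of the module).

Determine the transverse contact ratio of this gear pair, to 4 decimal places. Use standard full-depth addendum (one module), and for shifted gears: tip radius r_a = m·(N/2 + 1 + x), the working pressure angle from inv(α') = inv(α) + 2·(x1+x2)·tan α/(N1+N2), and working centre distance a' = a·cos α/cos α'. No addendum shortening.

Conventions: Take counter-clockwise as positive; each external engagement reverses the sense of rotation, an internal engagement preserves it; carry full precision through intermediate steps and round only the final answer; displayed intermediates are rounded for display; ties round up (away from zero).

topology: single-mesh involute geometry — m = 2.088, 35T/70T pair
base radii: r_b1 = 33.564570, r_b2 = 67.129139
tip radii: r_a1 = 38.893176, r_a2 = 74.395440
inv(α') = inv(23.282°) + 2·(+0.127-0.370)·tan α/(35+70) = 0.02195645  ⇒  α' = 22.64653°
a' = a·cos α / cos α' = 109.6200·cos 23.282°/cos 22.64653° = 109.106021
action lengths: √(r_a1²−r_b1²) = 19.649397, √(r_a2²−r_b2²) = 32.068055
base pitch p_b = π·m·cos α = 6.025497
CR = (19.649397 + 32.068055 − 109.106021·sin 22.64653°)/6.025497 = 1.610943
contact ratio ≈ 1.6109

1.6109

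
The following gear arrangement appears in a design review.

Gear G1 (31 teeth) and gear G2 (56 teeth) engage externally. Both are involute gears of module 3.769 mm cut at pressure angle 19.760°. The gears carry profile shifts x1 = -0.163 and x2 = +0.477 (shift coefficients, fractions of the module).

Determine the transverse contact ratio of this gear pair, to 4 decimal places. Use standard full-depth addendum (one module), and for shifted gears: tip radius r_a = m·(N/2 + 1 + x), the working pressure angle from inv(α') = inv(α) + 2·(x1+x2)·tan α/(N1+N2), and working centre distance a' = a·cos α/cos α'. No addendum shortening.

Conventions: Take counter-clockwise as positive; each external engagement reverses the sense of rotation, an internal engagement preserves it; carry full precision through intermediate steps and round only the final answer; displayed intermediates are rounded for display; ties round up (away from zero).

topology: single-mesh involute geometry — m = 3.769, 31T/56T pair
base radii: r_b1 = 54.979586, r_b2 = 99.317962
tip radii: r_a1 = 61.574153, r_a2 = 111.098813
inv(α') = inv(19.760°) + 2·(-0.163+0.477)·tan α/(31+56) = 0.01694976  ⇒  α' = 20.84511°
a' = a·cos α / cos α' = 163.9515·cos 19.760°/cos 20.84511° = 165.104319
action lengths: √(r_a1²−r_b1²) = 27.724023, √(r_a2²−r_b2²) = 49.788440
base pitch p_b = π·m·cos α = 11.143449
CR = (27.724023 + 49.788440 − 165.104319·sin 20.84511°)/11.143449 = 1.683614
contact ratio ≈ 1.6836

1.6836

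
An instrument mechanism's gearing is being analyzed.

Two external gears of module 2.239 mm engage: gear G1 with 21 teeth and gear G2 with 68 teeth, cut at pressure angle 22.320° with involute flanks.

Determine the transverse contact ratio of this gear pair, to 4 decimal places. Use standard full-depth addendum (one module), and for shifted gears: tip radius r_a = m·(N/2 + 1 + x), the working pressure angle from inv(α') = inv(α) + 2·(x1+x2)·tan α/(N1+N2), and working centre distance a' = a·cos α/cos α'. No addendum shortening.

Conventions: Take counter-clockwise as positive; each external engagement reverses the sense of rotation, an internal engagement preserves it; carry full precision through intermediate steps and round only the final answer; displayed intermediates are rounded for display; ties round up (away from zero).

1.5862

topology: single-mesh involute geometry — m = 2.239, 21T/68T pair
base radii: r_b1 = 21.748103, r_b2 = 70.422427
tip radii: r_a1 = 25.748500, r_a2 = 78.365000
no profile shift: α' = α, a' = a
action lengths: √(r_a1²−r_b1²) = 13.784240, √(r_a2²−r_b2²) = 34.376663
base pitch p_b = π·m·cos α = 6.507017
CR = (13.784240 + 34.376663 − 99.635500·sin 22.32000°)/6.507017 = 1.586199
contact ratio ≈ 1.5862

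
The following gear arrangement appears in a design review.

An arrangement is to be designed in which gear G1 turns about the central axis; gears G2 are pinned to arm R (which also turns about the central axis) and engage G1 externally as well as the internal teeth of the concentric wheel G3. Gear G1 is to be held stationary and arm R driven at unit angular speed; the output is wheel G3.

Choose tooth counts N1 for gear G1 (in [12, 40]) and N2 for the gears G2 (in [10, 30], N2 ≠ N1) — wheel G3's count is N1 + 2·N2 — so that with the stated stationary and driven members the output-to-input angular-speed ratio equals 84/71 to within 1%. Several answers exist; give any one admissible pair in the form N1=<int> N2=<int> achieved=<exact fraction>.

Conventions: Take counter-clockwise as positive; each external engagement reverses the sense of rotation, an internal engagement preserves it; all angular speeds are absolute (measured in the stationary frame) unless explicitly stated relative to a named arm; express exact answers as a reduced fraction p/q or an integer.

design class (target 84/71): planetary set
Willis with ω_sun = 0: ω_ring/ω_arm = (N1+N3)/N3; set equal to 84/71  ⇒  N3/N1 = 1/(84/71 − 1) = 71/13
N3 = N1 + 2·N2  ⇒  N2/N1 = (N3/N1 − 1)/2 = (71/13 − 1)/2 = 29/13
smallest multiple with N1 ≥ 12 and N2 ≥ 10: k = 1  ⇒  N1 = 1·13 = 13, N2 = 1·29 = 29 (N1 ≤ 40, N2 ≤ 30, N2 ≠ N1 ✓), N3 = 13 + 2·29 = 71
check: (N1+N3)/N3 with N1 = 13, N3 = 71 gives 84/71; |achieved − target| = 0 ≤ 21/1775 ✓

N1=13 N2=29 achieved=84/71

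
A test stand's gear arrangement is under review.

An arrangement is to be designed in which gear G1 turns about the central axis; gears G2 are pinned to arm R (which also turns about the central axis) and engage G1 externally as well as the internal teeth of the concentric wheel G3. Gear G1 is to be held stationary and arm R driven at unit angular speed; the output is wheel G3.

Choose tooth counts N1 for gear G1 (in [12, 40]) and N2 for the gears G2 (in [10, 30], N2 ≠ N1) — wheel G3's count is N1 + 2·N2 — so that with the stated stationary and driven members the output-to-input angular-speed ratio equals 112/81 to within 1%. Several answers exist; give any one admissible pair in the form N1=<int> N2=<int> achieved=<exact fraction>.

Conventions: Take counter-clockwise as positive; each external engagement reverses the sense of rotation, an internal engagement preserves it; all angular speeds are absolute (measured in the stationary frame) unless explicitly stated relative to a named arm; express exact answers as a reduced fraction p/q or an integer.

N1=31 N2=25 achieved=112/81

planetary set to be sized for 112/81 (Willis relation)
Willis with ω_sun = 0: ω_ring/ω_arm = (N1+N3)/N3; set equal to 112/81  ⇒  N3/N1 = 1/(112/81 − 1) = 81/31
N3 = N1 + 2·N2  ⇒  N2/N1 = (N3/N1 − 1)/2 = (81/31 − 1)/2 = 25/31
smallest multiple with N1 ≥ 12 and N2 ≥ 10: k = 1  ⇒  N1 = 1·31 = 31, N2 = 1·25 = 25 (N1 ≤ 40, N2 ≤ 30, N2 ≠ N1 ✓), N3 = 31 + 2·25 = 81
check: (N1+N3)/N3 with N1 = 31, N3 = 81 gives 112/81; |achieved − target| = 0 ≤ 28/2025 ✓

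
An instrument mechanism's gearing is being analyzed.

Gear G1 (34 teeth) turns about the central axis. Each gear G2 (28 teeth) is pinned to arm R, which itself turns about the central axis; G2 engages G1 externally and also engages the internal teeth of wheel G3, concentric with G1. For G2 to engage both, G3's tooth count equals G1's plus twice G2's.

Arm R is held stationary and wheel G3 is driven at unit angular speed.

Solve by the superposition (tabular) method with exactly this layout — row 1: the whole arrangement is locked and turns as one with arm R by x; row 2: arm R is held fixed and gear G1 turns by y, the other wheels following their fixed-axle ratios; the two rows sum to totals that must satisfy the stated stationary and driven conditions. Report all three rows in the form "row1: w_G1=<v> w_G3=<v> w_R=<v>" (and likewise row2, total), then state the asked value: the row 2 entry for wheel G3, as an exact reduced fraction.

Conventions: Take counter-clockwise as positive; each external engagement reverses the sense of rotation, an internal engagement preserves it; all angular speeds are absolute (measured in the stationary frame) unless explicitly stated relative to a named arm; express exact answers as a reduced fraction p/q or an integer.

row1: w_G1=0 w_G3=0 w_R=0
row2: w_G1=-45/17 w_G3=1 w_R=0
total: w_G1=-45/17 w_G3=1 w_R=0
asked value: 1

topology: planetary set — G1 34T / G2 28T / G3 90T, arm = carrier (Willis)
row 1 — lock + rotate with arm: ω_sun = ω_ring = ω_arm = x
row 2 (arm held, sun turns y): ω_ring = −(34/90)·y, ω_arm = 0
boundary: total ω_arm = x = 0 and total ω_ring = x − (34/90)·y = 1  ⇒  y = -45/17, x = 0
row 2 ring = −(34/90)·(-45/17) = 1
totals (row 1 + row 2): sun 0 + (-45/17) = -45/17, ring 0 + 1 = 1, arm 0 + 0 = 0
asked cell (row2, ring) = 1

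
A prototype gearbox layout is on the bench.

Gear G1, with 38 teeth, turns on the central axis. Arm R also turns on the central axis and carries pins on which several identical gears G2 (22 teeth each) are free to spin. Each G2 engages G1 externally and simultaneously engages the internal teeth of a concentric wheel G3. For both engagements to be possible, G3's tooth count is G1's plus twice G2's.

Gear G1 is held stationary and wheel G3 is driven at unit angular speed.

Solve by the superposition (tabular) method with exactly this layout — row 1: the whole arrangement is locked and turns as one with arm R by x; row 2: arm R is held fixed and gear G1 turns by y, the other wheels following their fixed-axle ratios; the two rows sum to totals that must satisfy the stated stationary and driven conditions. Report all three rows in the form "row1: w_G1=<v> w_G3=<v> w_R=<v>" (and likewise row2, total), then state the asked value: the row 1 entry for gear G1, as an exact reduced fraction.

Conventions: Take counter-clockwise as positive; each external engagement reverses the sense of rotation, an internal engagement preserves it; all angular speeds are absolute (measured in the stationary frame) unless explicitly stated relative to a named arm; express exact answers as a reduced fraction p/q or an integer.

topology: planetary set — G1 38T / G2 22T / G3 82T, arm = carrier (Willis)
row 1 (train locked, turned with arm): all members turn x
row 2: sun turns y, ring = −(38/82)·y, arm 0
boundary: total ω_sun = x + y = 0 and total ω_ring = x − (38/82)·y = 1  ⇒  y = -41/60, x = 41/60
row 2 ring = −(38/82)·(-41/60) = 19/60
totals (row 1 + row 2): sun 41/60 + (-41/60) = 0, ring 41/60 + 19/60 = 1, arm 41/60 + 0 = 41/60
asked cell (row1, sun) = 41/60

row1: w_G1=41/60 w_G3=41/60 w_R=41/60
row2: w_G1=-41/60 w_G3=19/60 w_R=0
total: w_G1=0 w_G3=1 w_R=41/60
asked value: 41/60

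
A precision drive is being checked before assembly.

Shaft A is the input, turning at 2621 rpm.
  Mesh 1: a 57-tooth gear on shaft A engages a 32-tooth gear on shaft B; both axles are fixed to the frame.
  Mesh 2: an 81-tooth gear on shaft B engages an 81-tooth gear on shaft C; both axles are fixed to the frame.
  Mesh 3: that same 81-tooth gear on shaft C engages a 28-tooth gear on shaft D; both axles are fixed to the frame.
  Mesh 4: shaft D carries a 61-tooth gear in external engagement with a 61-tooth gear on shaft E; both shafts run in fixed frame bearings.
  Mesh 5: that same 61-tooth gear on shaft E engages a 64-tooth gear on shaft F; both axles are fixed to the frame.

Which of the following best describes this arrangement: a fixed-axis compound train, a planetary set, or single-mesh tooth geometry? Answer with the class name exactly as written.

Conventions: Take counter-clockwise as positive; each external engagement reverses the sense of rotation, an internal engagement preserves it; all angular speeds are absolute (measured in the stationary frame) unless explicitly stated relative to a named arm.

topology: fixed-axis compound train — 5 meshes, A→F
classification: fixed-axis compound train

fixed-axis compound train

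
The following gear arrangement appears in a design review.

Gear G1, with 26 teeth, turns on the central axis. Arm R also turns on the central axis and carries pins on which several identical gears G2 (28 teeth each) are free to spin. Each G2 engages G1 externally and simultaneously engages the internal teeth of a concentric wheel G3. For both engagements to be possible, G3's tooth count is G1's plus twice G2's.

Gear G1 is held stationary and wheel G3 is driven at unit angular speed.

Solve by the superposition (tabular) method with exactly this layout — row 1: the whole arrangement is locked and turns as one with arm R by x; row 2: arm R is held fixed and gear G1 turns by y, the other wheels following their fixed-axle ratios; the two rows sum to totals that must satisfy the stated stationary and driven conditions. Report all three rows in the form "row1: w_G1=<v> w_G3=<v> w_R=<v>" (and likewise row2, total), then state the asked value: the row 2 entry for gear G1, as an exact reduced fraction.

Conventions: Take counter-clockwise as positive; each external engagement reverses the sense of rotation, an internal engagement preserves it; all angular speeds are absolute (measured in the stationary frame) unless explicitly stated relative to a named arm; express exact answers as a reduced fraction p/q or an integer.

topology: planetary set — G1 26T / G2 28T / G3 82T, arm = carrier (Willis)
superposition row 1 [locked train]: every member turns x
superposition row 2 [arm held]: sun y, ring −(26/82)·y, arm 0
boundary: total ω_sun = x + y = 0 and total ω_ring = x − (26/82)·y = 1  ⇒  y = -41/54, x = 41/54
row 2 ring = −(26/82)·(-41/54) = 13/54
totals (row 1 + row 2): sun 41/54 + (-41/54) = 0, ring 41/54 + 13/54 = 1, arm 41/54 + 0 = 41/54
asked cell (row2, sun) = -41/54

row1: w_G1=41/54 w_G3=41/54 w_R=41/54
row2: w_G1=-41/54 w_G3=13/54 w_R=0
total: w_G1=0 w_G3=1 w_R=41/54
asked value: -41/54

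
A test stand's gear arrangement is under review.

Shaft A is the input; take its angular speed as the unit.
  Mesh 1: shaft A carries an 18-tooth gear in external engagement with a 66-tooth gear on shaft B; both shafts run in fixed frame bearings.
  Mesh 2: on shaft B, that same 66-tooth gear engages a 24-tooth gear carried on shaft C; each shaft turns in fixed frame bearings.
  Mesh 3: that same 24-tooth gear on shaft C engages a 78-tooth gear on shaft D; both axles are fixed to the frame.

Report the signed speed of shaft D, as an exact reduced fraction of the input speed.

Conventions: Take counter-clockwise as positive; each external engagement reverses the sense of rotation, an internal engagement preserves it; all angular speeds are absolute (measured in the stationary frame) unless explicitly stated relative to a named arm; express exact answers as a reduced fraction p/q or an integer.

-3/13

3-mesh fixed-axis compound train (all bearings frame-fixed)
mesh 1 [18T→66T]: |ω|/ω_in = 1×18/66 = 3/11, sense flips to −
mesh 2 [66T→24T]: |ω|/ω_in = (3/11)×66/24 = 3/4, sense flips to +
mesh 3 [24T→78T]: |ω|/ω_in = (3/4)×24/78 = 3/13, sense flips to −
signed output speed (× input speed) = -3/13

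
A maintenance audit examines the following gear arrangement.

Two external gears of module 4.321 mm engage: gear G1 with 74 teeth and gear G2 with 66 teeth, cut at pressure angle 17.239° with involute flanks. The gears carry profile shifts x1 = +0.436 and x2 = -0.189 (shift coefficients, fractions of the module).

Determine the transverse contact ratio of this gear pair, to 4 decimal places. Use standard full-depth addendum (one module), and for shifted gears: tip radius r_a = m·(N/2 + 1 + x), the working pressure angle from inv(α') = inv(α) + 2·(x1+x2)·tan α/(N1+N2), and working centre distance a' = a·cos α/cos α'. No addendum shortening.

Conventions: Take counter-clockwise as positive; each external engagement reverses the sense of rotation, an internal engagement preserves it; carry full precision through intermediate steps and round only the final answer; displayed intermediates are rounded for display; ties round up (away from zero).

class = single-mesh tooth geometry [involute pair 74T × 66T, m = 4.321]
base radii: r_b1 = 152.694823, r_b2 = 136.187275
tip radii: r_a1 = 166.081956, r_a2 = 146.097331
inv(α') = inv(17.239°) + 2·(+0.436-0.189)·tan α/(74+66) = 0.01051537  ⇒  α' = 17.86594°
a' = a·cos α / cos α' = 302.4700·cos 17.239°/cos 17.86594° = 303.518690
action lengths: √(r_a1²−r_b1²) = 65.326160, √(r_a2²−r_b2²) = 52.890986
base pitch p_b = π·m·cos α = 12.964998
CR = (65.326160 + 52.890986 − 303.518690·sin 17.86594°)/12.964998 = 1.936012
contact ratio ≈ 1.9360

1.9360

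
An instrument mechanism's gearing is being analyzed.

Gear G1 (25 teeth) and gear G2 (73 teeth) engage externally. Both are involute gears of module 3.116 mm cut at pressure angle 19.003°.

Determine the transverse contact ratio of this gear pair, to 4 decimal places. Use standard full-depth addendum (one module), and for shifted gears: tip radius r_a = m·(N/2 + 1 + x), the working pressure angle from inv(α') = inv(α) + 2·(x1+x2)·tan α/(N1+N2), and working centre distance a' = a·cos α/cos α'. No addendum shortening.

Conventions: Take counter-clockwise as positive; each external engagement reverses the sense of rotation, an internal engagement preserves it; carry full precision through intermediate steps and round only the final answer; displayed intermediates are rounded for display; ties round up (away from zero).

single-mesh involute tooth geometry (25T engaging 73T at module 3.116)
base radii: r_b1 = 36.827284, r_b2 = 107.535671
tip radii: r_a1 = 42.066000, r_a2 = 116.850000
no profile shift: α' = α, a' = a
action lengths: √(r_a1²−r_b1²) = 20.329768, √(r_a2²−r_b2²) = 45.716540
base pitch p_b = π·m·cos α = 9.255706
CR = (20.329768 + 45.716540 − 152.684000·sin 19.00300°)/9.255706 = 1.764285
contact ratio ≈ 1.7643

1.7643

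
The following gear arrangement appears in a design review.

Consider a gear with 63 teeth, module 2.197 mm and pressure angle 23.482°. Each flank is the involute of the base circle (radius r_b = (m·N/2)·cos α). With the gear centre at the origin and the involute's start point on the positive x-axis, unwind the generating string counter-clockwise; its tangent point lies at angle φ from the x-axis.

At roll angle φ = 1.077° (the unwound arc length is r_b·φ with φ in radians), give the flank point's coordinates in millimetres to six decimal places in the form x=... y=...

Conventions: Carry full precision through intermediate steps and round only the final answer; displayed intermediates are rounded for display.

recognized (one wheel, involute flank): single-mesh tooth geometry, m = 2.197, N = 63
pitch radius r_p = m·N/2 = 2.197·63/2 = 69.205500
base radius r_b = r_p·cos α = 69.205500·cos 23.482° = 63.474267
roll angle φ = 1.077° = 0.01879720 rad
x = r_b·(cos φ + φ·sin φ) = 63.485480
y = r_b·(sin φ − φ·cos φ) = 0.000141

x=63.485480 y=0.000141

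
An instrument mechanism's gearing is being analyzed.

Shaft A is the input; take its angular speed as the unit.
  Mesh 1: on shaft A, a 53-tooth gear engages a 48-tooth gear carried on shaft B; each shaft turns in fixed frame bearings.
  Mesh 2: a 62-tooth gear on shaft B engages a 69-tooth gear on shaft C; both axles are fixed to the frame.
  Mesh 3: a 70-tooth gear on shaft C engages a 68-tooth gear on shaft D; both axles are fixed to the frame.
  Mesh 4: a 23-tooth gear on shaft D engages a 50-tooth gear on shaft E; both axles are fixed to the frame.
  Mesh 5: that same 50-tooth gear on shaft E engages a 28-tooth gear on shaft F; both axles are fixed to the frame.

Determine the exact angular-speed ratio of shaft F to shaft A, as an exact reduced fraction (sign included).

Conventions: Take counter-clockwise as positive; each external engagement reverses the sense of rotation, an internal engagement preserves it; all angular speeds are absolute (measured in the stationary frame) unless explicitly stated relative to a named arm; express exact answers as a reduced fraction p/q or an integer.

-8215/9792

class = fixed-axis compound train [5 meshes; 5 ratios multiply, 5 sense flips]
mesh 1 [53T→48T]: running ratio 53/48, sense −
mesh 2 [62T→69T]: running ratio 1643/1656, sense +
mesh 3 [70T→68T]: running ratio 57505/56304, sense −
mesh 4 [23T→50T]: running ratio 11501/24480, sense +
mesh 5 [50T→28T]: running ratio 8215/9792, sense −
ω_out/ω_in = -8215/9792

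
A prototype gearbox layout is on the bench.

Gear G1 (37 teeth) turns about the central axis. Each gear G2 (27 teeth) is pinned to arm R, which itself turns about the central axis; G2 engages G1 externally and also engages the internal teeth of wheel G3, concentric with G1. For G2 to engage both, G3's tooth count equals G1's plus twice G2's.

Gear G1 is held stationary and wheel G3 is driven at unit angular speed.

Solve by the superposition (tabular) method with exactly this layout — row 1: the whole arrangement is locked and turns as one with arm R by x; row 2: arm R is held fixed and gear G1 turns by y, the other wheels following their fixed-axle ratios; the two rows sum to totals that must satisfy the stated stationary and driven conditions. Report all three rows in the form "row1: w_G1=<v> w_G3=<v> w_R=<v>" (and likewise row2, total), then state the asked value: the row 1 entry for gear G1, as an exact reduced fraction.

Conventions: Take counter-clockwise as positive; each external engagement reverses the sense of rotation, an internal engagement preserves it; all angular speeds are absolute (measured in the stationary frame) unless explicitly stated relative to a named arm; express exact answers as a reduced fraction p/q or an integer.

row1: w_G1=91/128 w_G3=91/128 w_R=91/128
row2: w_G1=-91/128 w_G3=37/128 w_R=0
total: w_G1=0 w_G3=1 w_R=91/128
asked value: 91/128

recognized (axles ride arm R): planetary set, 37/27/91 teeth
superposition row 1 [locked train]: every member turns x
superposition row 2 [arm held]: sun y, ring −(37/91)·y, arm 0
boundary: total ω_sun = x + y = 0 and total ω_ring = x − (37/91)·y = 1  ⇒  y = -91/128, x = 91/128
row 2 ring = −(37/91)·(-91/128) = 37/128
totals (row 1 + row 2): sun 91/128 + (-91/128) = 0, ring 91/128 + 37/128 = 1, arm 91/128 + 0 = 91/128
asked cell (row1, sun) = 91/128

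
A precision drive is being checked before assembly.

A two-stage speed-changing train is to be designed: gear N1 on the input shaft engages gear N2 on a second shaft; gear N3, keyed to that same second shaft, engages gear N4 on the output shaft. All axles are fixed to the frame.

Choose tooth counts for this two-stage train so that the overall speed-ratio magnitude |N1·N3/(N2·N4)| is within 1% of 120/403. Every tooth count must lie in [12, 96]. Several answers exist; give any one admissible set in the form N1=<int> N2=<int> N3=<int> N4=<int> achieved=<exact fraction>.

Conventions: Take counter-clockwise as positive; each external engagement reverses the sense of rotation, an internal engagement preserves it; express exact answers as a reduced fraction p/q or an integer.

N1=12 N2=13 N3=20 N4=62 achieved=120/403

design class (target 120/403): fixed-axis compound train
target = 120/403 in lowest terms: an exact hit needs N1·N3 = k·120 and N2·N4 = k·403 for one integer k, every count in [12, 96]; additionally prefer no 1:1 stage (N1 ≠ N2, N3 ≠ N4)
k = 1: no 1:1-free in-range split of k·120 and k·403 into factor pairs; take k = 2
k = 2: N1·N3 = 240 = 12·20, N2·N4 = 806 = 13·62
achieved = 12·20/(13·62) = 120/403; |achieved − target| = 0 ≤ 6/2015 ✓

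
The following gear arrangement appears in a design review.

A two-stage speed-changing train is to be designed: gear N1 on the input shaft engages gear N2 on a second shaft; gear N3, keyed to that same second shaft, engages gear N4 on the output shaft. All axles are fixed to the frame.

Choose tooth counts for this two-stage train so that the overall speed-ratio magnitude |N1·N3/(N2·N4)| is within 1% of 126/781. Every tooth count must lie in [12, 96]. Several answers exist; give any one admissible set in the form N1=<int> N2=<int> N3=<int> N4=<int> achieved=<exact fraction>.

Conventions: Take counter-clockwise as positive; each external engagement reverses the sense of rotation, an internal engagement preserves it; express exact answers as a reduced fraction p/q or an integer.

N1=12 N2=22 N3=21 N4=71 achieved=126/781

design class (target 126/781): fixed-axis compound train
target = 126/781 in lowest terms: an exact hit needs N1·N3 = k·126 and N2·N4 = k·781 for one integer k, every count in [12, 96]; additionally prefer no 1:1 stage (N1 ≠ N2, N3 ≠ N4)
k = 1: no 1:1-free in-range split of k·126 and k·781 into factor pairs; take k = 2
k = 2: N1·N3 = 252 = 12·21, N2·N4 = 1562 = 22·71
achieved = 12·21/(22·71) = 126/781; |achieved − target| = 0 ≤ 63/39050 ✓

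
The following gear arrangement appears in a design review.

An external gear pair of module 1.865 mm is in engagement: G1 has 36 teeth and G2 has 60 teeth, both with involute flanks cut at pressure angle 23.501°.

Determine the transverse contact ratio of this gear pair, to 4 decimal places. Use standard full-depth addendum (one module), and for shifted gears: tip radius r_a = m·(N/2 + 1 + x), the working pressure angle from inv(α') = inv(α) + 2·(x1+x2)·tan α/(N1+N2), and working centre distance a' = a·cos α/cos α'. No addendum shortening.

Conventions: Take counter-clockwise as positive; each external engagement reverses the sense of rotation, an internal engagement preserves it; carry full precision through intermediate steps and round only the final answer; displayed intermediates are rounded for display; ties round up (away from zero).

1.5809

single-mesh involute tooth geometry (36T engaging 60T at module 1.865)
base radii: r_b1 = 30.785473, r_b2 = 51.309122
tip radii: r_a1 = 35.435000, r_a2 = 57.815000
no profile shift: α' = α, a' = a
action lengths: √(r_a1²−r_b1²) = 17.546905, √(r_a2²−r_b2²) = 26.644854
base pitch p_b = π·m·cos α = 5.373079
CR = (17.546905 + 26.644854 − 89.520000·sin 23.50100°)/5.373079 = 1.580902
contact ratio ≈ 1.5809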